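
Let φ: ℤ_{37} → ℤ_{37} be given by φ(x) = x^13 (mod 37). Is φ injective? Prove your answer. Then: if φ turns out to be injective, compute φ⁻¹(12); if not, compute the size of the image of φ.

9

Since 37 is prime, the nonzero elements of ℤ_{37} form a cyclic group of order 36.
As gcd(13, 36) = 1, raising to the 13th power is a bijection on this group: if x_1^13 ≡ x_2^13 then (x_1x_2^{−1})^13 = 1, and the only element of order dividing gcd(13, 36) = 1 is 1, so x_1 = x_2.
With φ(0) = 0 this makes φ injective on all of ℤ_{37}, hence bijective (finite equal-size domain and codomain). In particular φ is injective.
Since φ is injective, we find the preimage of 12. The inverse of x ↦ x^13 on (ℤ_{37})^× is x ↦ x^25, because 13·25 = 325 = 9·36 + 1 ≡ 1 (mod 36) and x^{36} = 1 for x ≠ 0 (Fermat). So φ⁻¹(12) = 12^25 mod 37.
Repeated squaring mod 37: 12^1 ≡ 12, 12^2 ≡ 12² = 144 ≡ 33, 12^4 ≡ 33² = 1089 ≡ 16, 12^8 ≡ 16² = 256 ≡ 34, 12^16 ≡ 34² = 1156 ≡ 9. Since 25 = 16 + 8 + 1, 12^25 ≡ 9·34·12: 9·34 = 306 ≡ 10, then 10·12 = 120 ≡ 9. So 12^25 ≡ 9 (mod 37).
Hence φ⁻¹(12) = 9.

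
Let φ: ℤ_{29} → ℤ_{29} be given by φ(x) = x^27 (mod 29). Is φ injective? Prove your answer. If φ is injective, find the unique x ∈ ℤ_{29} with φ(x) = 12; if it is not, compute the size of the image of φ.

Since 29 is prime, the nonzero elements of ℤ_{29} form a cyclic group of order 28.
As gcd(27, 28) = 1, raising to the 27th power is a bijection on this group: if u^27 ≡ v^27 then (uv^{−1})^27 = 1, and the only element of order dividing gcd(27, 28) = 1 is 1, so u = v.
With φ(0) = 0 this makes φ injective on all of ℤ_{29}, hence bijective (finite equal-size domain and codomain). In particular φ is injective.
Since φ is injective, we find the preimage of 12. The inverse of x ↦ x^27 on (ℤ_{29})^× is x ↦ x^27, because 27·27 = 729 = 26·28 + 1 ≡ 1 (mod 28) and x^{28} = 1 for x ≠ 0 (Fermat). So φ⁻¹(12) = 12^27 mod 29.
Repeated squaring mod 29: 12^1 ≡ 12, 12^2 ≡ 12² = 144 ≡ 28, 12^4 ≡ 28² = 784 ≡ 1, 12^8 ≡ 1² = 1, 12^16 ≡ 1² = 1. Since 27 = 16 + 8 + 2 + 1, 12^27 ≡ 1·1·28·12: 1·1 = 1, then 1·28 = 28, then 28·12 = 336 ≡ 17. So 12^27 ≡ 17 (mod 29).
Hence φ⁻¹(12) = 17.

17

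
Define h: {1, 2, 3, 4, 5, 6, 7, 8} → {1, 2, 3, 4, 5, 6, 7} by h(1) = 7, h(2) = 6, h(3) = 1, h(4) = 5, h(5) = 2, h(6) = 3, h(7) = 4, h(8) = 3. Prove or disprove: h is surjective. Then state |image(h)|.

7

Every element of the codomain has a preimage: 1 = h(3), 2 = h(5), 3 = h(6), 4 = h(7), 5 = h(4), 6 = h(2), 7 = h(1).
Therefore h is surjective.
The image of h is {1, 2, 3, 4, 5, 6, 7}, which has 7 elements.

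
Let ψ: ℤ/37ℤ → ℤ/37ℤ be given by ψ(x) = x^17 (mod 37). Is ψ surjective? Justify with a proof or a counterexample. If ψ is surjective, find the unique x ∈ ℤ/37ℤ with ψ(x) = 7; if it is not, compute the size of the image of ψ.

16

Since 37 is prime, the nonzero elements of ℤ/37ℤ form a cyclic group of order 36.
As gcd(17, 36) = 1, raising to the 17th power is a bijection on this group: if u^17 ≡ v^17 then (uv^{−1})^17 = 1, and the only element of order dividing gcd(17, 36) = 1 is 1, so u = v.
With ψ(0) = 0 this makes ψ injective on all of ℤ/37ℤ, hence bijective (finite equal-size domain and codomain). In particular ψ is surjective.
Since ψ is surjective, we find the preimage of 7. The inverse of x ↦ x^17 on (ℤ/37ℤ)^× is x ↦ x^17, because 17·17 = 289 = 8·36 + 1 ≡ 1 (mod 36) and x^{36} = 1 for x ≠ 0 (Fermat). So ψ⁻¹(7) = 7^17 mod 37.
Repeated squaring mod 37: 7^1 ≡ 7, 7^2 ≡ 7² = 49 ≡ 12, 7^4 ≡ 12² = 144 ≡ 33, 7^8 ≡ 33² = 1089 ≡ 16, 7^16 ≡ 16² = 256 ≡ 34. Since 17 = 16 + 1, 7^17 ≡ 34·7: 34·7 = 238 ≡ 16. So 7^17 ≡ 16 (mod 37).
Hence ψ⁻¹(7) = 16.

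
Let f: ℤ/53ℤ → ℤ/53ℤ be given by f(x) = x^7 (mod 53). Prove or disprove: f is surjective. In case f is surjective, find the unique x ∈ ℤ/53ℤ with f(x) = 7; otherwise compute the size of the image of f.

4

Since 53 is prime, the nonzero elements of ℤ/53ℤ form a cyclic group of order 52.
As gcd(7, 52) = 1, raising to the 7th power is a bijection on this group: if x_1^7 ≡ x_2^7 then (x_1x_2^{−1})^7 = 1, and the only element of order dividing gcd(7, 52) = 1 is 1, so x_1 = x_2.
With f(0) = 0 this makes f injective on all of ℤ/53ℤ, hence bijective (finite equal-size domain and codomain). In particular f is surjective.
Since f is surjective, we find the preimage of 7. The inverse of x ↦ x^7 on (ℤ/53ℤ)^× is x ↦ x^15, because 7·15 = 105 = 2·52 + 1 ≡ 1 (mod 52) and x^{52} = 1 for x ≠ 0 (Fermat). So f⁻¹(7) = 7^15 mod 53.
Repeated squaring mod 53: 7^1 ≡ 7, 7^2 ≡ 7² = 49, 7^4 ≡ 49² = 2401 ≡ 16, 7^8 ≡ 16² = 256 ≡ 44. Since 15 = 8 + 4 + 2 + 1, 7^15 ≡ 44·16·49·7: 44·16 = 704 ≡ 15, then 15·49 = 735 ≡ 46, then 46·7 = 322 ≡ 4. So 7^15 ≡ 4 (mod 53).
Hence f⁻¹(7) = 4.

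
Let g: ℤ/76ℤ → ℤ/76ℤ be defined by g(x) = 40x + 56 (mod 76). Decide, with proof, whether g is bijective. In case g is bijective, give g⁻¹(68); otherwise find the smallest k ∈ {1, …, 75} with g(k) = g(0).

Recall that injectivity means: for all s, t in the domain, g(s) = g(t) implies s = t.
We have gcd(40, 76) = 4 > 1. Taking s = 0 and t = 19: g(0) = 56 and g(19) = 40·19 + 56 = 816 ≡ 56 (mod 76).
So g(0) = g(19) while 0 ≠ 19, therefore g is not injective, hence not bijective.
Since g is not bijective, we find the least positive k with g(k) = g(0): this means 40k ≡ 0 (mod 76), i.e. 76 ∣ 40k. Since gcd(40, 76) = 4, dividing through by 4 this holds exactly when 19 ∣ 10k, and as gcd(10, 19) = 1, exactly when 19 ∣ k.
The smallest positive such k is 19.

19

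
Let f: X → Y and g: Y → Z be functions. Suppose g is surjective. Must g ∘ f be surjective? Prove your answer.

No. Take X = {1}, Y = Z = {1, 2, 3}, f(1) = 1, and g = identity (surjective).
Then (g ∘ f)(1) = 1, and 3 ∈ Z has no preimage under g ∘ f, so g ∘ f is not surjective.

not surjective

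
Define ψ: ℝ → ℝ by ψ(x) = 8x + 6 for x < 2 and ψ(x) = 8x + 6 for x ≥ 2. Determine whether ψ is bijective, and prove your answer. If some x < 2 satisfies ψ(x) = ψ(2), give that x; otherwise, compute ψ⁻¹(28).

11/4

Both pieces are strictly increasing (slopes 8 and 8), so each is injective on its own interval.
The left piece maps (−∞, 2) onto (−∞, 22); the right piece maps [2, ∞) onto [22, ∞).
Since 22 = 22, the images partition ℝ: ψ is injective and surjective, hence bijective.
Because the two images are disjoint, no x < 2 has ψ(x) = ψ(2), so we compute ψ⁻¹(28): 28 lies in [22, ∞), so solve 8x + 6 = 28: x = (28 − 6)/8 = 11/4.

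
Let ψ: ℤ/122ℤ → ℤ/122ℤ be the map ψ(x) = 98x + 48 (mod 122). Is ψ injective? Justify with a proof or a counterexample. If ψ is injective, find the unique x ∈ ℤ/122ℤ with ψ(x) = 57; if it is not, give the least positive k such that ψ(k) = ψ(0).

We have gcd(98, 122) = 2 > 1. Taking a = 0 and b = 61: ψ(0) = 48 and ψ(61) = 98·61 + 48 = 6026 ≡ 48 (mod 122).
So ψ(0) = ψ(61) while 0 ≠ 61, thus ψ is not injective.
Since ψ is not injective, we find the least positive k with ψ(k) = ψ(0): this means 98k ≡ 0 (mod 122), i.e. 122 ∣ 98k. Since gcd(98, 122) = 2, dividing through by 2 this holds exactly when 61 ∣ 49k, and as gcd(49, 61) = 1, exactly when 61 ∣ k.
The smallest positive such k is 61.

61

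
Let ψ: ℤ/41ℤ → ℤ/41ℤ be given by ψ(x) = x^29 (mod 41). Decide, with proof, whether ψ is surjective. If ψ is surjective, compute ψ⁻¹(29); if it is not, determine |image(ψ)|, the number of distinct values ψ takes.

Since 41 is prime, the nonzero elements of ℤ/41ℤ form a cyclic group of order 40.
As gcd(29, 40) = 1, raising to the 29th power is a bijection on this group: if u^29 ≡ v^29 then (uv^{−1})^29 = 1, and the only element of order dividing gcd(29, 40) = 1 is 1, so u = v.
With ψ(0) = 0 this makes ψ injective on all of ℤ/41ℤ, hence bijective (finite equal-size domain and codomain). In particular ψ is surjective.
Since ψ is surjective, we find the preimage of 29. The inverse of x ↦ x^29 on (ℤ/41ℤ)^× is x ↦ x^29, because 29·29 = 841 = 21·40 + 1 ≡ 1 (mod 40) and x^{40} = 1 for x ≠ 0 (Fermat). So ψ⁻¹(29) = 29^29 mod 41.
Repeated squaring mod 41: 29^1 ≡ 29, 29^2 ≡ 29² = 841 ≡ 21, 29^4 ≡ 21² = 441 ≡ 31, 29^8 ≡ 31² = 961 ≡ 18, 29^16 ≡ 18² = 324 ≡ 37. Since 29 = 16 + 8 + 4 + 1, 29^29 ≡ 37·18·31·29: 37·18 = 666 ≡ 10, then 10·31 = 310 ≡ 23, then 23·29 = 667 ≡ 11. So 29^29 ≡ 11 (mod 41).
Hence ψ⁻¹(29) = 11.

11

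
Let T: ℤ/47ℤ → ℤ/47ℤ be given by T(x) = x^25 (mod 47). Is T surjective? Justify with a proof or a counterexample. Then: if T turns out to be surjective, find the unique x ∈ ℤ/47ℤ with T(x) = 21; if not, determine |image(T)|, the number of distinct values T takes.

Since 47 is prime, the nonzero elements of ℤ/47ℤ form a cyclic group of order 46.
As gcd(25, 46) = 1, raising to the 25th power is a bijection on this group: if s^25 ≡ t^25 then (st^{−1})^25 = 1, and the only element of order dividing gcd(25, 46) = 1 is 1, so s = t.
With T(0) = 0 this makes T injective on all of ℤ/47ℤ, hence bijective (finite equal-size domain and codomain). In particular T is surjective.
Since T is surjective, we find the preimage of 21. The inverse of x ↦ x^25 on (ℤ/47ℤ)^× is x ↦ x^35, because 25·35 = 875 = 19·46 + 1 ≡ 1 (mod 46) and x^{46} = 1 for x ≠ 0 (Fermat). So T⁻¹(21) = 21^35 mod 47.
Repeated squaring mod 47: 21^1 ≡ 21, 21^2 ≡ 21² = 441 ≡ 18, 21^4 ≡ 18² = 324 ≡ 42, 21^8 ≡ 42² = 1764 ≡ 25, 21^16 ≡ 25² = 625 ≡ 14, 21^32 ≡ 14² = 196 ≡ 8. Since 35 = 32 + 2 + 1, 21^35 ≡ 8·18·21: 8·18 = 144 ≡ 3, then 3·21 = 63 ≡ 16. So 21^35 ≡ 16 (mod 47).
Hence T⁻¹(21) = 16.

16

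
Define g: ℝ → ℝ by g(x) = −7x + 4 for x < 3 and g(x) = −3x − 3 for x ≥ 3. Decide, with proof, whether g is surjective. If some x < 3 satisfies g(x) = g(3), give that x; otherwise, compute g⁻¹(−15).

Both pieces are strictly decreasing (slopes −7 and −3), so each is injective on its own interval.
The left piece maps (−∞, 3) onto (−17, ∞); the right piece maps [3, ∞) onto (−∞, −12].
The union (−17, ∞) ∪ (−∞, −12] covers ℝ, so g is surjective.
For the follow-up: the images overlap, so an x < 3 with g(x) = g(3) exists. g(3) = −12; solving −7x + 4 = −12 for x < 3 gives x = (−12 − 4)/(−7) = 16/7.

16/7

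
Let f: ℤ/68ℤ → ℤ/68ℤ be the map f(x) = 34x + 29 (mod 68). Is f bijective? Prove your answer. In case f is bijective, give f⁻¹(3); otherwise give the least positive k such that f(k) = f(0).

2

Recall: f is injective when f(s) = f(t) forces s = t.
We have gcd(34, 68) = 34 > 1. Taking s = 0 and t = 2: f(0) = 29 and f(2) = 34·2 + 29 = 97 ≡ 29 (mod 68).
So f(0) = f(2) while 0 ≠ 2, so f is not injective, hence not bijective.
Since f is not bijective, we find the least positive k with f(k) = f(0): this means 34k ≡ 0 (mod 68), i.e. 68 ∣ 34k. Since gcd(34, 68) = 34, dividing through by 34 this holds exactly when 2 ∣ k.
The smallest positive such k is 2.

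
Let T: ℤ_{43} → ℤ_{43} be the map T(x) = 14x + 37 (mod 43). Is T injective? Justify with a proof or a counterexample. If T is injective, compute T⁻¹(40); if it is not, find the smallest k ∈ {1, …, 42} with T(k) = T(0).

34

Suppose T(u) = T(v) in ℤ_{43}. Then 14u + 37 ≡ 14v + 37 (mod 43), thus 14(u − v) ≡ 0 (mod 43).
Since gcd(14, 43) = 1, 14 is invertible modulo 43, therefore u − v ≡ 0 (mod 43), i.e. u = v.
Thus T is injective.
We now compute 14⁻¹ mod 43 explicitly. Euclid's algorithm: 43 = 3·14 + 1; back-substituting gives 1 = 40·14 − 13·43, so 14⁻¹ ≡ 40 (mod 43).
Since T is injective, we compute T⁻¹(40): solve 14x + 37 ≡ 40 (mod 43), i.e. 14x ≡ 3 (mod 43).
Multiplying by 14⁻¹ = 40 gives x ≡ 40·3 = 120 = 2·43 + 34 ≡ 34 (mod 43).
Check: T(34) = 14·34 + 37 = 513 = 11·43 + 40 ≡ 40 (mod 43).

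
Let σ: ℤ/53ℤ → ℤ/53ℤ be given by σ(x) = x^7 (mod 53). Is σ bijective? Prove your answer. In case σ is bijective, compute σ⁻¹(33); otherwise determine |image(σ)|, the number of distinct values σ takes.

Since 53 is prime, the nonzero elements of ℤ/53ℤ form a cyclic group of order 52.
As gcd(7, 52) = 1, raising to the 7th power is a bijection on this group: if u^7 ≡ v^7 then (uv^{−1})^7 = 1, and the only element of order dividing gcd(7, 52) = 1 is 1, so u = v.
With σ(0) = 0 this makes σ injective on all of ℤ/53ℤ, hence bijective (finite equal-size domain and codomain). In particular σ is bijective.
Since σ is bijective, we find the preimage of 33. The inverse of x ↦ x^7 on (ℤ/53ℤ)^× is x ↦ x^15, because 7·15 = 105 = 2·52 + 1 ≡ 1 (mod 52) and x^{52} = 1 for x ≠ 0 (Fermat). So σ⁻¹(33) = 33^15 mod 53.
Repeated squaring mod 53: 33^1 ≡ 33, 33^2 ≡ 33² = 1089 ≡ 29, 33^4 ≡ 29² = 841 ≡ 46, 33^8 ≡ 46² = 2116 ≡ 49. Since 15 = 8 + 4 + 2 + 1, 33^15 ≡ 49·46·29·33: 49·46 = 2254 ≡ 28, then 28·29 = 812 ≡ 17, then 17·33 = 561 ≡ 31. So 33^15 ≡ 31 (mod 53).
Hence σ⁻¹(33) = 31.

31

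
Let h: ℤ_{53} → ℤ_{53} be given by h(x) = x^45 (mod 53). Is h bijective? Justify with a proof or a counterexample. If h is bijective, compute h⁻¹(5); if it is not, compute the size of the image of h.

Since 53 is prime, the nonzero elements of ℤ_{53} form a cyclic group of order 52.
As gcd(45, 52) = 1, raising to the 45th power is a bijection on this group: if s^45 ≡ t^45 then (st^{−1})^45 = 1, and the only element of order dividing gcd(45, 52) = 1 is 1, so s = t.
With h(0) = 0 this makes h injective on all of ℤ_{53}, hence bijective (finite equal-size domain and codomain). In particular h is bijective.
Since h is bijective, we find the preimage of 5. The inverse of x ↦ x^45 on (ℤ_{53})^× is x ↦ x^37, because 45·37 = 1665 = 32·52 + 1 ≡ 1 (mod 52) and x^{52} = 1 for x ≠ 0 (Fermat). So h⁻¹(5) = 5^37 mod 53.
Repeated squaring mod 53: 5^1 ≡ 5, 5^2 ≡ 5² = 25, 5^4 ≡ 25² = 625 ≡ 42, 5^8 ≡ 42² = 1764 ≡ 15, 5^16 ≡ 15² = 225 ≡ 13, 5^32 ≡ 13² = 169 ≡ 10. Since 37 = 32 + 4 + 1, 5^37 ≡ 10·42·5: 10·42 = 420 ≡ 49, then 49·5 = 245 ≡ 33. So 5^37 ≡ 33 (mod 53).
Hence h⁻¹(5) = 33.

33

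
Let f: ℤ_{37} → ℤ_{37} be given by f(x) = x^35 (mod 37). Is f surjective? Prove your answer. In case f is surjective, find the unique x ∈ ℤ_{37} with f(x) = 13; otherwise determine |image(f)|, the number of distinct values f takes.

Since 37 is prime, the nonzero elements of ℤ_{37} form a cyclic group of order 36.
As gcd(35, 36) = 1, raising to the 35th power is a bijection on this group: if s^35 ≡ t^35 then (st^{−1})^35 = 1, and the only element of order dividing gcd(35, 36) = 1 is 1, so s = t.
With f(0) = 0 this makes f injective on all of ℤ_{37}, hence bijective (finite equal-size domain and codomain). In particular f is surjective.
Since f is surjective, we find the preimage of 13. The inverse of x ↦ x^35 on (ℤ_{37})^× is x ↦ x^35, because 35·35 = 1225 = 34·36 + 1 ≡ 1 (mod 36) and x^{36} = 1 for x ≠ 0 (Fermat). So f⁻¹(13) = 13^35 mod 37.
Repeated squaring mod 37: 13^1 ≡ 13, 13^2 ≡ 13² = 169 ≡ 21, 13^4 ≡ 21² = 441 ≡ 34, 13^8 ≡ 34² = 1156 ≡ 9, 13^16 ≡ 9² = 81 ≡ 7, 13^32 ≡ 7² = 49 ≡ 12. Since 35 = 32 + 2 + 1, 13^35 ≡ 12·21·13: 12·21 = 252 ≡ 30, then 30·13 = 390 ≡ 20. So 13^35 ≡ 20 (mod 37).
Hence f⁻¹(13) = 20.

20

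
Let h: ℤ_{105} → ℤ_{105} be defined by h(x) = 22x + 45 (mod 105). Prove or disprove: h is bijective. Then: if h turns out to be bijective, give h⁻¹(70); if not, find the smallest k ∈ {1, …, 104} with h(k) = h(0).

25

Suppose h(a) = h(b) in ℤ_{105}. Then 22a + 45 ≡ 22b + 45 (mod 105), so 22(a − b) ≡ 0 (mod 105).
Since gcd(22, 105) = 1, 22 is invertible modulo 105, therefore a − b ≡ 0 (mod 105), i.e. a = b.
We now compute 22⁻¹ mod 105 explicitly. Euclid's algorithm: 105 = 4·22 + 17, 22 = 1·17 + 5, 17 = 3·5 + 2, 5 = 2·2 + 1; back-substituting gives 1 = 43·22 − 9·105, so 22⁻¹ ≡ 43 (mod 105).
For any y ∈ ℤ_{105}, x = 43(y − 45) mod 105 satisfies h(x) = 22·43(y − 45) + 45 ≡ y (since 22·43 ≡ 1 mod 105). So every y has a preimage.
Thus h is bijective.
Since h is bijective, we find h⁻¹(70): we need 22x ≡ 70 − 45 ≡ 25 (mod 105). Using 22⁻¹ = 43: x ≡ 43·25 = 1075 = 10·105 + 25, so x = 25.
Check: h(25) = 22·25 + 45 = 595 = 5·105 + 70 ≡ 70 (mod 105).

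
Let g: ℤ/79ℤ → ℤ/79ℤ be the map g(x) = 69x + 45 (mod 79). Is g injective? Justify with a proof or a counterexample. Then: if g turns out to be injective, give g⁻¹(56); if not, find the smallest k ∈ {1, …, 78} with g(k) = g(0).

If g(u) = g(v), then 69u ≡ 69v (mod 79). Because gcd(69, 79) = 1, we may cancel 69 to get u ≡ v (mod 79).
Therefore g is injective.
We now compute 69⁻¹ mod 79 explicitly. Euclid's algorithm: 79 = 1·69 + 10, 69 = 6·10 + 9, 10 = 1·9 + 1; back-substituting gives 1 = 71·69 − 62·79, so 69⁻¹ ≡ 71 (mod 79).
Since g is injective, we compute g⁻¹(56): solve 69x + 45 ≡ 56 (mod 79), i.e. 69x ≡ 11 (mod 79).
Multiplying by 69⁻¹ = 71 gives x ≡ 71·11 = 781 = 9·79 + 70 ≡ 70 (mod 79).
Check: g(70) = 69·70 + 45 = 4875 = 61·79 + 56 ≡ 56 (mod 79).

70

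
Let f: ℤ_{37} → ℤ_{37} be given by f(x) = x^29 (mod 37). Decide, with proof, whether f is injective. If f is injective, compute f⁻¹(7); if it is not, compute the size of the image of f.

9

Since 37 is prime, the nonzero elements of ℤ_{37} form a cyclic group of order 36.
As gcd(29, 36) = 1, raising to the 29th power is a bijection on this group: if u^29 ≡ v^29 then (uv^{−1})^29 = 1, and the only element of order dividing gcd(29, 36) = 1 is 1, so u = v.
With f(0) = 0 this makes f injective on all of ℤ_{37}, hence bijective (finite equal-size domain and codomain). In particular f is injective.
Since f is injective, we find the preimage of 7. The inverse of x ↦ x^29 on (ℤ_{37})^× is x ↦ x^5, because 29·5 = 145 = 4·36 + 1 ≡ 1 (mod 36) and x^{36} = 1 for x ≠ 0 (Fermat). So f⁻¹(7) = 7^5 mod 37.
Repeated squaring mod 37: 7^1 ≡ 7, 7^2 ≡ 7² = 49 ≡ 12, 7^4 ≡ 12² = 144 ≡ 33. Since 5 = 4 + 1, 7^5 ≡ 33·7: 33·7 = 231 ≡ 9. So 7^5 ≡ 9 (mod 37).
Hence f⁻¹(7) = 9.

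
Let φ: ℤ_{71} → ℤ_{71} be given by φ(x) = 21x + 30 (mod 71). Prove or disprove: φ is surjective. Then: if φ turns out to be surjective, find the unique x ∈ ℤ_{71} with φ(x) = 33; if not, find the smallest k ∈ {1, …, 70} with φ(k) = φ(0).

Since gcd(21, 71) = 1, 21 is invertible modulo 71. Euclid's algorithm: 71 = 3·21 + 8, 21 = 2·8 + 5, 8 = 1·5 + 3, 5 = 1·3 + 2, 3 = 1·2 + 1; back-substituting gives 1 = 44·21 − 13·71, so 21⁻¹ ≡ 44 (mod 71).
For any y ∈ ℤ_{71}, x = 44(y − 30) mod 71 satisfies φ(x) = 21·44(y − 30) + 30 ≡ y (since 21·44 ≡ 1 mod 71). So every y has a preimage.
Hence φ is surjective.
Since φ is surjective, we find φ⁻¹(33): we need 21x ≡ 33 − 30 ≡ 3 (mod 71). Using 21⁻¹ = 44: x ≡ 44·3 = 132 = 1·71 + 61, so x = 61.
Check: φ(61) = 21·61 + 30 = 1311 = 18·71 + 33 ≡ 33 (mod 71).

61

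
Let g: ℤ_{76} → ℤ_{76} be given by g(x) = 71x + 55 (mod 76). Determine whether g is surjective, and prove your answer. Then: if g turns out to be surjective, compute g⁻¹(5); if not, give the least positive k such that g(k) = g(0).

10

Since gcd(71, 76) = 1, 71 is invertible modulo 76. Euclid's algorithm: 76 = 1·71 + 5, 71 = 14·5 + 1; back-substituting gives 1 = 15·71 − 14·76, so 71⁻¹ ≡ 15 (mod 76).
Then y ↦ 15(y − 55) is a two-sided inverse to g, so every y ∈ ℤ_{76} has a preimage.
Thus g is surjective.
Since g is surjective, we find g⁻¹(5): we need 71x ≡ 5 − 55 ≡ 26 (mod 76). Using 71⁻¹ = 15: x ≡ 15·26 = 390 = 5·76 + 10, so x = 10.
Check: g(10) = 71·10 + 55 = 765 = 10·76 + 5 ≡ 5 (mod 76).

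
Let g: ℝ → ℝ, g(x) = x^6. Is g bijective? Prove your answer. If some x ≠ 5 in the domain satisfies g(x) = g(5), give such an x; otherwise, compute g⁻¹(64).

-5

g(5) = 15625 = (−5)^6 = g(−5) (since 6 is even), with 5 ≠ −5. So g is not injective, hence not bijective.
For the follow-up, such an x exists: taking x = −5 ∈ ℝ gives g(−5) = 15625 = g(5) with −5 ≠ 5.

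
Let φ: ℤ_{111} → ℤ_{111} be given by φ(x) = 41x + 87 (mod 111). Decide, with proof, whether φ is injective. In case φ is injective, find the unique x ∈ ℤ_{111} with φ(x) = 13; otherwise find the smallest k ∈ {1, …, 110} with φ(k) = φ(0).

74

Suppose φ(x_1) = φ(x_2) in ℤ_{111}. Then 41x_1 + 87 ≡ 41x_2 + 87 (mod 111), therefore 41(x_1 − x_2) ≡ 0 (mod 111).
Since gcd(41, 111) = 1, 41 is invertible modulo 111, therefore x_1 − x_2 ≡ 0 (mod 111), i.e. x_1 = x_2.
So φ is injective.
We now compute 41⁻¹ mod 111 explicitly. Euclid's algorithm: 111 = 2·41 + 29, 41 = 1·29 + 12, 29 = 2·12 + 5, 12 = 2·5 + 2, 5 = 2·2 + 1; back-substituting gives 1 = 65·41 − 24·111, so 41⁻¹ ≡ 65 (mod 111).
Since φ is injective, we compute φ⁻¹(13): solve 41x + 87 ≡ 13 (mod 111), i.e. 41x ≡ 37 (mod 111).
Multiplying by 41⁻¹ = 65 gives x ≡ 65·37 = 2405 = 21·111 + 74 ≡ 74 (mod 111).
Check: φ(74) = 41·74 + 87 = 3121 = 28·111 + 13 ≡ 13 (mod 111).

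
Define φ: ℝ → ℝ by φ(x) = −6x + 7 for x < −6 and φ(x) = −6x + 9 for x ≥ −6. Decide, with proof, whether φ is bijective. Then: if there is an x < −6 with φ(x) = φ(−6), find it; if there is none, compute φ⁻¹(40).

Both pieces are strictly decreasing (slopes −6 and −6), so each is injective on its own interval.
The left piece maps (−∞, −6) onto (43, ∞); the right piece maps [−6, ∞) onto (−∞, 45].
These images overlap. In particular φ(−6) = 45 (right piece), and solving −6x + 7 = 45 on the left piece gives x = −19/3 < −6.
So φ(−19/3) = φ(−6) with −19/3 ≠ −6, and φ is not injective, hence not bijective. This x = −19/3 is the requested value below −6.

-19/3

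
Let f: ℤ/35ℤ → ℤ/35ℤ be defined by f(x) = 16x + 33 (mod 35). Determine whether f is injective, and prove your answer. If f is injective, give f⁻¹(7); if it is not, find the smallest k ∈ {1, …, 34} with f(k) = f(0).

29

If f(s) = f(t), then 16s ≡ 16t (mod 35). Because gcd(16, 35) = 1, we may cancel 16 to get s ≡ t (mod 35).
So f is injective.
We now compute 16⁻¹ mod 35 explicitly. Euclid's algorithm: 35 = 2·16 + 3, 16 = 5·3 + 1; back-substituting gives 1 = 11·16 − 5·35, so 16⁻¹ ≡ 11 (mod 35).
Since f is injective, we find f⁻¹(7): we need 16x ≡ 7 − 33 ≡ 9 (mod 35). Using 16⁻¹ = 11: x ≡ 11·9 = 99 = 2·35 + 29, so x = 29.
Check: f(29) = 16·29 + 33 = 497 = 14·35 + 7 ≡ 7 (mod 35).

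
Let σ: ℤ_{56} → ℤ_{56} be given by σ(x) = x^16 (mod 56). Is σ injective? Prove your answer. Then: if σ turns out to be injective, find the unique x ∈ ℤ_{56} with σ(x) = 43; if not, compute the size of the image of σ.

σ(6): Repeated squaring mod 56: 6^1 ≡ 6, 6^2 ≡ 6² = 36, 6^4 ≡ 36² = 1296 ≡ 8, 6^8 ≡ 8² = 64 ≡ 8, 6^16 ≡ 8² = 64 ≡ 8. So 6^16 ≡ 8 (mod 56).
σ(8): Repeated squaring mod 56: 8^1 ≡ 8, 8^2 ≡ 8² = 64 ≡ 8, 8^4 ≡ 8² = 64 ≡ 8, 8^8 ≡ 8² = 64 ≡ 8, 8^16 ≡ 8² = 64 ≡ 8. So 8^16 ≡ 8 (mod 56).
So σ(6) = σ(8) = 8 while 6 ≠ 8, therefore σ is not injective.
Since σ is not injective, we determine |image(σ)|. Computing x^16 mod 56 for each x (by repeated squaring, reducing mod 56 at every step), the values σ(0), σ(1), …, σ(55) are: 0, 1, 16, 25, 32, 9, 8, 49, 8, 9, 32, 25, 16, 1, 0, 1, 16, 25, 32, 9, 8, 49, 8, 9, 32, 25, 16, 1, 0, 1, 16, 25, 32, 9, 8, 49, 8, 9, 32, 25, 16, 1, 0, 1, 16, 25, 32, 9, 8, 49, 8, 9, 32, 25, 16, 1.
The distinct values are {0, 1, 8, 9, 16, 25, 32, 49}; there are 8 of them.

8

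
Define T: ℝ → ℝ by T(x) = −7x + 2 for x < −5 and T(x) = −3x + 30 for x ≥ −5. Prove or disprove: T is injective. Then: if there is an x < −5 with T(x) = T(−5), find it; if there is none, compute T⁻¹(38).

-43/7

Both pieces are strictly decreasing (slopes −7 and −3), so each is injective on its own interval.
The left piece maps (−∞, −5) onto (37, ∞); the right piece maps [−5, ∞) onto (−∞, 45].
These images overlap. In particular T(−5) = 45 (right piece), and solving −7x + 2 = 45 on the left piece gives x = −43/7 < −5.
So T(−43/7) = T(−5) with −43/7 ≠ −5, and T is not injective. This x = −43/7 is the requested value below −5.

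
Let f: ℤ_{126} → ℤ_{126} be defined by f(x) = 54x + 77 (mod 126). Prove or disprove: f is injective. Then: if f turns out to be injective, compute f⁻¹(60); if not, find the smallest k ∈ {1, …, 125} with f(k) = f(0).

Recall that f is injective when f(s) = f(t) forces s = t.
We have gcd(54, 126) = 18 > 1. Taking s = 0 and t = 7: f(0) = 77 and f(7) = 54·7 + 77 = 455 ≡ 77 (mod 126).
So f(0) = f(7) while 0 ≠ 7, so f is not injective.
Since f is not injective, we find the least positive k with f(k) = f(0): this means 54k ≡ 0 (mod 126), i.e. 126 ∣ 54k. Since gcd(54, 126) = 18, dividing through by 18 this holds exactly when 7 ∣ 3k, and as gcd(3, 7) = 1, exactly when 7 ∣ k.
The smallest positive such k is 7.

7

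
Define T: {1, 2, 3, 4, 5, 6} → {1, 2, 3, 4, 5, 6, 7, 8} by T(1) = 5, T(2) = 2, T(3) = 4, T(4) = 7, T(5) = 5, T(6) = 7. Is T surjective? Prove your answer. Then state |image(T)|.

4

No element maps to 1, so T is not surjective.
The image of T is {2, 4, 5, 7}, which has 4 elements.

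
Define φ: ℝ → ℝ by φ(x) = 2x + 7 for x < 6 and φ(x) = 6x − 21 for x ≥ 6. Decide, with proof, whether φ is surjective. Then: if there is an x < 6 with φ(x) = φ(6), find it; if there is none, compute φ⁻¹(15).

4

Both pieces are strictly increasing (slopes 2 and 6), so each is injective on its own interval.
The left piece maps (−∞, 6) onto (−∞, 19); the right piece maps [6, ∞) onto [15, ∞).
The union (−∞, 19) ∪ [15, ∞) covers ℝ, so φ is surjective.
For the follow-up: the images overlap, so an x < 6 with φ(x) = φ(6) exists. φ(6) = 15; solving 2x + 7 = 15 for x < 6 gives x = (15 − 7)/2 = 4.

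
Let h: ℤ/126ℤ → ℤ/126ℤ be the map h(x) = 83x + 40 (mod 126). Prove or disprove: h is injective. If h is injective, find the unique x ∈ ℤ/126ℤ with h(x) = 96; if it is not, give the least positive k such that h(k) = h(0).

Suppose h(s) = h(t) in ℤ/126ℤ. Then 83s + 40 ≡ 83t + 40 (mod 126), thus 83(s − t) ≡ 0 (mod 126).
Since gcd(83, 126) = 1, 83 is invertible modulo 126, therefore s − t ≡ 0 (mod 126), i.e. s = t.
Hence h is injective.
We now compute 83⁻¹ mod 126 explicitly. Euclid's algorithm: 126 = 1·83 + 43, 83 = 1·43 + 40, 43 = 1·40 + 3, 40 = 13·3 + 1; back-substituting gives 1 = 41·83 − 27·126, so 83⁻¹ ≡ 41 (mod 126).
Since h is injective, we compute h⁻¹(96): solve 83x + 40 ≡ 96 (mod 126), i.e. 83x ≡ 56 (mod 126).
Multiplying by 83⁻¹ = 41 gives x ≡ 41·56 = 2296 = 18·126 + 28 ≡ 28 (mod 126).
Check: h(28) = 83·28 + 40 = 2364 = 18·126 + 96 ≡ 96 (mod 126).

28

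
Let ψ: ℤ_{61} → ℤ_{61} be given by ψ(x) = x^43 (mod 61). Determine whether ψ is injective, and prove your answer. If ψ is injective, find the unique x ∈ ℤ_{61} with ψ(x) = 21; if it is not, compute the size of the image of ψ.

Since 61 is prime, the nonzero elements of ℤ_{61} form a cyclic group of order 60.
As gcd(43, 60) = 1, raising to the 43rd power is a bijection on this group: if u^43 ≡ v^43 then (uv^{−1})^43 = 1, and the only element of order dividing gcd(43, 60) = 1 is 1, so u = v.
With ψ(0) = 0 this makes ψ injective on all of ℤ_{61}, hence bijective (finite equal-size domain and codomain). In particular ψ is injective.
Since ψ is injective, we find the preimage of 21. The inverse of x ↦ x^43 on (ℤ_{61})^× is x ↦ x^7, because 43·7 = 301 = 5·60 + 1 ≡ 1 (mod 60) and x^{60} = 1 for x ≠ 0 (Fermat). So ψ⁻¹(21) = 21^7 mod 61.
Repeated squaring mod 61: 21^1 ≡ 21, 21^2 ≡ 21² = 441 ≡ 14, 21^4 ≡ 14² = 196 ≡ 13. Since 7 = 4 + 2 + 1, 21^7 ≡ 13·14·21: 13·14 = 182 ≡ 60, then 60·21 = 1260 ≡ 40. So 21^7 ≡ 40 (mod 61).
Hence ψ⁻¹(21) = 40.

40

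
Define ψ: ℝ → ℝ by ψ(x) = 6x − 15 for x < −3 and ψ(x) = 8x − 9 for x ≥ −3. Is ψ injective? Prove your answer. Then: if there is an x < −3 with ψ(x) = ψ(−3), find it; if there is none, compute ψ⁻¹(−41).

Both pieces are strictly increasing (slopes 6 and 8), so each is injective on its own interval.
The left piece maps (−∞, −3) onto (−∞, −33); the right piece maps [−3, ∞) onto [−33, ∞).
These images are disjoint, so no value is attained by both pieces. So ψ is injective.
Because the two images are disjoint, no x < −3 has ψ(x) = ψ(−3), so we compute ψ⁻¹(−41): −41 lies in (−∞, −33), so solve 6x − 15 = −41: x = (−41 + 15)/6 = −13/3.

-13/3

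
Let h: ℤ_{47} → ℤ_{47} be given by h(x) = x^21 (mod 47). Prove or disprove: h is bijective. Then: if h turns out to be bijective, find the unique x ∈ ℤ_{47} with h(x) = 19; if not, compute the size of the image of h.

Since 47 is prime, the nonzero elements of ℤ_{47} form a cyclic group of order 46.
As gcd(21, 46) = 1, raising to the 21st power is a bijection on this group: if s^21 ≡ t^21 then (st^{−1})^21 = 1, and the only element of order dividing gcd(21, 46) = 1 is 1, so s = t.
With h(0) = 0 this makes h injective on all of ℤ_{47}, hence bijective (finite equal-size domain and codomain). In particular h is bijective.
Since h is bijective, we find the preimage of 19. The inverse of x ↦ x^21 on (ℤ_{47})^× is x ↦ x^11, because 21·11 = 231 = 5·46 + 1 ≡ 1 (mod 46) and x^{46} = 1 for x ≠ 0 (Fermat). So h⁻¹(19) = 19^11 mod 47.
Repeated squaring mod 47: 19^1 ≡ 19, 19^2 ≡ 19² = 361 ≡ 32, 19^4 ≡ 32² = 1024 ≡ 37, 19^8 ≡ 37² = 1369 ≡ 6. Since 11 = 8 + 2 + 1, 19^11 ≡ 6·32·19: 6·32 = 192 ≡ 4, then 4·19 = 76 ≡ 29. So 19^11 ≡ 29 (mod 47).
Hence h⁻¹(19) = 29.

29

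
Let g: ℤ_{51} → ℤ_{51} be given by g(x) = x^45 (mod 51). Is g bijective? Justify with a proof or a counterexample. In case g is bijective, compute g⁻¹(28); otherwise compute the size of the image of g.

10

Computing x^45 mod 51 for each x (by repeated squaring, reducing mod 51 at every step), the values g(0), g(1), …, g(50) are: 0, 1, 32, 12, 4, 20, 27, 40, 26, 42, 28, 41, 48, 13, 5, 36, 16, 17, 18, 49, 29, 21, 37, 44, 6, 43, 8, 45, 7, 14, 30, 22, 2, 33, 34, 35, 15, 46, 38, 3, 10, 23, 9, 25, 11, 24, 31, 47, 39, 19, 50.
Every element of ℤ_{51} appears exactly once in this list, so g is a bijection, and in particular bijective.
Since g is bijective, we read off the preimage of 28 from the same table: g(10) = 28, so g⁻¹(28) = 10.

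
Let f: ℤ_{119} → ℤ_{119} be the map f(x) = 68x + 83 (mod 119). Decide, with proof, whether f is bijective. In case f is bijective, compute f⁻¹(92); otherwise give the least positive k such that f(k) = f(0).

7

We have gcd(68, 119) = 17 > 1. Taking u = 0 and v = 7: f(0) = 83 and f(7) = 68·7 + 83 = 559 ≡ 83 (mod 119).
So f(0) = f(7) while 0 ≠ 7, so f is not injective, hence not bijective.
Since f is not bijective, we find the least positive k with f(k) = f(0): this means 68k ≡ 0 (mod 119), i.e. 119 ∣ 68k. Since gcd(68, 119) = 17, dividing through by 17 this holds exactly when 7 ∣ 4k, and as gcd(4, 7) = 1, exactly when 7 ∣ k.
The smallest positive such k is 7.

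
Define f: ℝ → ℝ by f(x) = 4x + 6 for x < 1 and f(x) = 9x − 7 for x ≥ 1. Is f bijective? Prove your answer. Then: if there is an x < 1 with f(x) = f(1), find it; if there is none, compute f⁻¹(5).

Both pieces are strictly increasing (slopes 4 and 9), so each is injective on its own interval.
The left piece maps (−∞, 1) onto (−∞, 10); the right piece maps [1, ∞) onto [2, ∞).
These images overlap. In particular f(1) = 2 (right piece), and solving 4x + 6 = 2 on the left piece gives x = −1 < 1.
So f(−1) = f(1) with −1 ≠ 1, and f is not injective, hence not bijective. This x = −1 is the requested value below 1.

-1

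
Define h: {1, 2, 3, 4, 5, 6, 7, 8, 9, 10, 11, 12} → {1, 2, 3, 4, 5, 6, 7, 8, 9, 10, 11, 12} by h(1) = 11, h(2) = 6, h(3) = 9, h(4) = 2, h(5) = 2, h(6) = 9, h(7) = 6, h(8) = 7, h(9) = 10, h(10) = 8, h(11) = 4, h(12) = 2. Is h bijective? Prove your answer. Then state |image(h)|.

8

h(4) = 2 = h(5) with 4 ≠ 5, so h is not injective, hence not bijective.
The image of h is {2, 4, 6, 7, 8, 9, 10, 11}, which has 8 elements.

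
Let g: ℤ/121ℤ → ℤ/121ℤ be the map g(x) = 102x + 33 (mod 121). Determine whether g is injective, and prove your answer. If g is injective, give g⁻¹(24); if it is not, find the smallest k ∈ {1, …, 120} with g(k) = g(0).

If g(s) = g(t), then 102s ≡ 102t (mod 121). Because gcd(102, 121) = 1, we may cancel 102 to get s ≡ t (mod 121).
Therefore g is injective.
We now compute 102⁻¹ mod 121 explicitly. Euclid's algorithm: 121 = 1·102 + 19, 102 = 5·19 + 7, 19 = 2·7 + 5, 7 = 1·5 + 2, 5 = 2·2 + 1; back-substituting gives 1 = 70·102 − 59·121, so 102⁻¹ ≡ 70 (mod 121).
Since g is injective, we compute g⁻¹(24): solve 102x + 33 ≡ 24 (mod 121), i.e. 102x ≡ 112 (mod 121).
Multiplying by 102⁻¹ = 70 gives x ≡ 70·112 = 7840 = 64·121 + 96 ≡ 96 (mod 121).
Check: g(96) = 102·96 + 33 = 9825 = 81·121 + 24 ≡ 24 (mod 121).

96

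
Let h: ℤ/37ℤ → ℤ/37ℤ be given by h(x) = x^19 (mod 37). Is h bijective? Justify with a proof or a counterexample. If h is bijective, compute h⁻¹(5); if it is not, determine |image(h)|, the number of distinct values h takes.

Since 37 is prime, the nonzero elements of ℤ/37ℤ form a cyclic group of order 36.
As gcd(19, 36) = 1, raising to the 19th power is a bijection on this group: if u^19 ≡ v^19 then (uv^{−1})^19 = 1, and the only element of order dividing gcd(19, 36) = 1 is 1, so u = v.
With h(0) = 0 this makes h injective on all of ℤ/37ℤ, hence bijective (finite equal-size domain and codomain). In particular h is bijective.
Since h is bijective, we find the preimage of 5. The inverse of x ↦ x^19 on (ℤ/37ℤ)^× is x ↦ x^19, because 19·19 = 361 = 10·36 + 1 ≡ 1 (mod 36) and x^{36} = 1 for x ≠ 0 (Fermat). So h⁻¹(5) = 5^19 mod 37.
Repeated squaring mod 37: 5^1 ≡ 5, 5^2 ≡ 5² = 25, 5^4 ≡ 25² = 625 ≡ 33, 5^8 ≡ 33² = 1089 ≡ 16, 5^16 ≡ 16² = 256 ≡ 34. Since 19 = 16 + 2 + 1, 5^19 ≡ 34·25·5: 34·25 = 850 ≡ 36, then 36·5 = 180 ≡ 32. So 5^19 ≡ 32 (mod 37).
Hence h⁻¹(5) = 32.

32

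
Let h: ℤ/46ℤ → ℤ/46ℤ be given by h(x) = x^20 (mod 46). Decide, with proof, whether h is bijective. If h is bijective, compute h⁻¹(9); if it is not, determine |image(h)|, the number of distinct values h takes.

h(22): Repeated squaring mod 46: 22^1 ≡ 22, 22^2 ≡ 22² = 484 ≡ 24, 22^4 ≡ 24² = 576 ≡ 24, 22^8 ≡ 24² = 576 ≡ 24, 22^16 ≡ 24² = 576 ≡ 24. Since 20 = 16 + 4, 22^20 ≡ 24·24: 24·24 = 576 ≡ 24. So 22^20 ≡ 24 (mod 46).
h(24): Repeated squaring mod 46: 24^1 ≡ 24, 24^2 ≡ 24² = 576 ≡ 24, 24^4 ≡ 24² = 576 ≡ 24, 24^8 ≡ 24² = 576 ≡ 24, 24^16 ≡ 24² = 576 ≡ 24. Since 20 = 16 + 4, 24^20 ≡ 24·24: 24·24 = 576 ≡ 24. So 24^20 ≡ 24 (mod 46).
So h(22) = h(24) = 24 while 22 ≠ 24, hence h is not injective, hence not bijective.
Since h is not bijective, we determine |image(h)|. Computing x^20 mod 46 for each x (by repeated squaring, reducing mod 46 at every step), the values h(0), h(1), …, h(45) are: 0, 1, 6, 41, 36, 35, 16, 31, 32, 25, 26, 27, 4, 3, 2, 9, 8, 39, 12, 13, 18, 29, 24, 23, 24, 29, 18, 13, 12, 39, 8, 9, 2, 3, 4, 27, 26, 25, 32, 31, 16, 35, 36, 41, 6, 1.
The distinct values are {0, 1, 2, 3, 4, 6, 8, 9, 12, 13, 16, 18, 23, 24, 25, 26, 27, 29, 31, 32, 35, 36, 39, 41}; there are 24 of them.

24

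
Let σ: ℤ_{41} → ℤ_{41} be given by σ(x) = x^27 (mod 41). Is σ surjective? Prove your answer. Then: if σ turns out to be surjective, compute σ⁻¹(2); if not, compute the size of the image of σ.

8

Since 41 is prime, the nonzero elements of ℤ_{41} form a cyclic group of order 40.
As gcd(27, 40) = 1, raising to the 27th power is a bijection on this group: if x_1^27 ≡ x_2^27 then (x_1x_2^{−1})^27 = 1, and the only element of order dividing gcd(27, 40) = 1 is 1, so x_1 = x_2.
With σ(0) = 0 this makes σ injective on all of ℤ_{41}, hence bijective (finite equal-size domain and codomain). In particular σ is surjective.
Since σ is surjective, we find the preimage of 2. The inverse of x ↦ x^27 on (ℤ_{41})^× is x ↦ x^3, because 27·3 = 81 = 2·40 + 1 ≡ 1 (mod 40) and x^{40} = 1 for x ≠ 0 (Fermat). So σ⁻¹(2) = 2^3 mod 41.
Repeated squaring mod 41: 2^1 ≡ 2, 2^2 ≡ 2² = 4. Since 3 = 2 + 1, 2^3 ≡ 4·2: 4·2 = 8. So 2^3 ≡ 8 (mod 41).
Hence σ⁻¹(2) = 8.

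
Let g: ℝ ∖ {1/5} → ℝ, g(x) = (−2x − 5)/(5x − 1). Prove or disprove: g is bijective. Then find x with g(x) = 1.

If g(x) = −2/5, cross-multiplying gives 5(−2x − 5) = −2(5x − 1), which simplifies to −25 = 2 — false.  So −2/5 has no preimage and g is not surjective.
Thus g is not bijective.
Solving g(x) = 1: cross-multiplying gives −2x − 5 = 1(5x − 1), which rearranges to −7x = 4, so x = −4/7.

-4/7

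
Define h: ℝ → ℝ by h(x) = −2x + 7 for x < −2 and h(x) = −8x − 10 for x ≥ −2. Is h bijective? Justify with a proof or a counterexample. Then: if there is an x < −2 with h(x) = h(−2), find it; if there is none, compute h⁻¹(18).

-11/2

Both pieces are strictly decreasing (slopes −2 and −8), so each is injective on its own interval.
The left piece maps (−∞, −2) onto (11, ∞); the right piece maps [−2, ∞) onto (−∞, 6].
The images leave a gap (11 has no preimage), so h is not surjective, hence not bijective.
Because the two images are disjoint, no x < −2 has h(x) = h(−2), so we compute h⁻¹(18): 18 lies in (11, ∞), so solve −2x + 7 = 18: x = (18 − 7)/(−2) = −11/2.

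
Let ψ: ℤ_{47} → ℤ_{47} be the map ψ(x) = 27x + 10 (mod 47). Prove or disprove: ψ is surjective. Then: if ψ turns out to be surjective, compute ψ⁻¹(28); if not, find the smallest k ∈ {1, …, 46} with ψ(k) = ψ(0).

Since gcd(27, 47) = 1, 27 is invertible modulo 47. Euclid's algorithm: 47 = 1·27 + 20, 27 = 1·20 + 7, 20 = 2·7 + 6, 7 = 1·6 + 1; back-substituting gives 1 = 7·27 − 4·47, so 27⁻¹ ≡ 7 (mod 47).
Then y ↦ 7(y − 10) is a two-sided inverse to ψ, so every y ∈ ℤ_{47} has a preimage.
Therefore ψ is surjective.
Since ψ is surjective, we compute ψ⁻¹(28): solve 27x + 10 ≡ 28 (mod 47), i.e. 27x ≡ 18 (mod 47).
Multiplying by 27⁻¹ = 7 gives x ≡ 7·18 = 126 = 2·47 + 32 ≡ 32 (mod 47).
Check: ψ(32) = 27·32 + 10 = 874 = 18·47 + 28 ≡ 28 (mod 47).

32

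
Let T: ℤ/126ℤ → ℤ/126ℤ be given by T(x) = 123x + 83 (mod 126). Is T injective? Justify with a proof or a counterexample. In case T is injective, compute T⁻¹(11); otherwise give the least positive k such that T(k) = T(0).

We have gcd(123, 126) = 3 > 1. Taking x_1 = 0 and x_2 = 42: T(0) = 83 and T(42) = 123·42 + 83 = 5249 ≡ 83 (mod 126).
So T(0) = T(42) while 0 ≠ 42, hence T is not injective.
Since T is not injective, we find the least positive k with T(k) = T(0): this means 123k ≡ 0 (mod 126), i.e. 126 ∣ 123k. Since gcd(123, 126) = 3, dividing through by 3 this holds exactly when 42 ∣ 41k, and as gcd(41, 42) = 1, exactly when 42 ∣ k.
The smallest positive such k is 42.

42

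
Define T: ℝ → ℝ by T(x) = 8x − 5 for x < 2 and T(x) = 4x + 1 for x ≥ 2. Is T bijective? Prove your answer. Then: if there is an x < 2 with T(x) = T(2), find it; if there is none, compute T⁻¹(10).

Both pieces are strictly increasing (slopes 8 and 4), so each is injective on its own interval.
The left piece maps (−∞, 2) onto (−∞, 11); the right piece maps [2, ∞) onto [9, ∞).
These images overlap. In particular T(2) = 9 (right piece), and solving 8x − 5 = 9 on the left piece gives x = 7/4 < 2.
So T(7/4) = T(2) with 7/4 ≠ 2, and T is not injective, hence not bijective. This x = 7/4 is the requested value below 2.

7/4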